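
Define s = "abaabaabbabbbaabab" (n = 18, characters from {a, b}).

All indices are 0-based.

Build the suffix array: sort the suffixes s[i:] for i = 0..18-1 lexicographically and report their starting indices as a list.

[2, 13, 5, 16, 0, 3, 14, 6, 9, 17, 1, 12, 4, 15, 8, 11, 7, 10]

rank | idx | suffix
   0 |   2 | aabaabbabbbaabab
   1 |  13 | aabab
   2 |   5 | aabbabbbaabab
   3 |  16 | ab
   4 |   0 | abaabaabbabbbaabab
   5 |   3 | abaabbabbbaabab
   6 |  14 | abab
   7 |   6 | abbabbbaabab
   8 |   9 | abbbaabab
   9 |  17 | b
  10 |   1 | baabaabbabbbaabab
  11 |  12 | baabab
  12 |   4 | baabbabbbaabab
  13 |  15 | bab
  14 |   8 | babbbaabab
  15 |  11 | bbaabab
  16 |   7 | bbabbbaabab
  17 |  10 | bbbaabab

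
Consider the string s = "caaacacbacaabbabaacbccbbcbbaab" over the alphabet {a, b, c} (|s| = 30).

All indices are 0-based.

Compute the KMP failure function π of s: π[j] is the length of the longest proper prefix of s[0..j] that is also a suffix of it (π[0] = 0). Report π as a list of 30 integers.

[0, 0, 0, 0, 1, 2, 1, 0, 0, 1, 2, 3, 0, 0, 0, 0, 0, 0, 1, 0, 1, 1, 0, 0, 1, 0, 0, 0, 0, 0]

π[0] = 0
j=1 s[j]='a': π[1]=0 (border '')
j=2 s[j]='a': π[2]=0 (border '')
j=3 s[j]='a': π[3]=0 (border '')
j=4 s[j]='c': π[4]=1 (border 'c')
j=5 s[j]='a': π[5]=2 (border 'ca')
j=6 s[j]='c': k: 2→0; π[6]=1 (border 'c')
j=7 s[j]='b': k: 1→0; π[7]=0 (border '')
j=8 s[j]='a': π[8]=0 (border '')
j=9 s[j]='c': π[9]=1 (border 'c')
j=10 s[j]='a': π[10]=2 (border 'ca')
j=11 s[j]='a': π[11]=3 (border 'caa')
j=12 s[j]='b': k: 3→0; π[12]=0 (border '')
j=13 s[j]='b': π[13]=0 (border '')
j=14 s[j]='a': π[14]=0 (border '')
j=15 s[j]='b': π[15]=0 (border '')
j=16 s[j]='a': π[16]=0 (border '')
j=17 s[j]='a': π[17]=0 (border '')
j=18 s[j]='c': π[18]=1 (border 'c')
j=19 s[j]='b': k: 1→0; π[19]=0 (border '')
j=20 s[j]='c': π[20]=1 (border 'c')
j=21 s[j]='c': k: 1→0; π[21]=1 (border 'c')
j=22 s[j]='b': k: 1→0; π[22]=0 (border '')
j=23 s[j]='b': π[23]=0 (border '')
j=24 s[j]='c': π[24]=1 (border 'c')
j=25 s[j]='b': k: 1→0; π[25]=0 (border '')
j=26 s[j]='b': π[26]=0 (border '')
j=27 s[j]='a': π[27]=0 (border '')
j=28 s[j]='a': π[28]=0 (border '')
j=29 s[j]='b': π[29]=0 (border '')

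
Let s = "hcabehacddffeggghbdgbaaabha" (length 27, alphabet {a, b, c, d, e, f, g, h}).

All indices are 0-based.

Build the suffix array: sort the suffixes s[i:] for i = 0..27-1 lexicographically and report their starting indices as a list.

[26, 21, 22, 2, 23, 6, 20, 17, 3, 24, 1, 7, 8, 9, 18, 12, 4, 11, 10, 19, 13, 14, 15, 25, 5, 16, 0]

rank→(start, suffix):
  0 → (26, 'a')
  1 → (21, 'aaabha')
  2 → (22, 'aabha')
  3 → (2, 'abehacddffeggghbdgbaaabha')
  4 → (23, 'abha')
  5 → (6, 'acddffeggghbdgbaaabha')
  6 → (20, 'baaabha')
  7 → (17, 'bdgbaaabha')
  8 → (3, 'behacddffeggghbdgbaaabha')
  9 → (24, 'bha')
  10 → (1, 'cabehacddffeggghbdgbaaabha')
  11 → (7, 'cddffeggghbdgbaaabha')
  12 → (8, 'ddffeggghbdgbaaabha')
  13 → (9, 'dffeggghbdgbaaabha')
  14 → (18, 'dgbaaabha')
  15 → (12, 'eggghbdgbaaabha')
  16 → (4, 'ehacddffeggghbdgbaaabha')
  17 → (11, 'feggghbdgbaaabha')
  18 → (10, 'ffeggghbdgbaaabha')
  19 → (19, 'gbaaabha')
  20 → (13, 'ggghbdgbaaabha')
  21 → (14, 'gghbdgbaaabha')
  22 → (15, 'ghbdgbaaabha')
  23 → (25, 'ha')
  24 → (5, 'hacddffeggghbdgbaaabha')
  25 → (16, 'hbdgbaaabha')
  26 → (0, 'hcabehacddffeggghbdgbaaabha')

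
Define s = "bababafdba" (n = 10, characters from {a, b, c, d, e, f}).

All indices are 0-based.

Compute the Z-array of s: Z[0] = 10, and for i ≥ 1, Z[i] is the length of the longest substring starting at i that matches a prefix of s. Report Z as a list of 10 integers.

Z[0]=10
i=1: outside box; Z[1]=0
i=2: outside box; Z[2]=4 grow→box=[2,6)
i=3: min(r-i=3, Z[1]=0)=0; Z[3]=0
i=4: min(r-i=2, Z[2]=4)=2; Z[4]=2
i=5: min(r-i=1, Z[3]=0)=0; Z[5]=0
i=6: outside box; Z[6]=0
i=7: outside box; Z[7]=0
i=8: outside box; Z[8]=2 grow→box=[8,10)
i=9: min(r-i=1, Z[1]=0)=0; Z[9]=0

[10, 0, 4, 0, 2, 0, 0, 0, 2, 0]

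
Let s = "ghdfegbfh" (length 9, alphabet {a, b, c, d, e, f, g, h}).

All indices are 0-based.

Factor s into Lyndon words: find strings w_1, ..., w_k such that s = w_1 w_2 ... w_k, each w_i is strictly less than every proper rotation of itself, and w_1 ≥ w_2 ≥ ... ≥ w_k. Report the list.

emit factor 1: 'gh' (i=0, period=2)
emit factor 2: 'dfeg' (i=2, period=4)
emit factor 3: 'bfh' (i=6, period=3)

["gh", "dfeg", "bfh"]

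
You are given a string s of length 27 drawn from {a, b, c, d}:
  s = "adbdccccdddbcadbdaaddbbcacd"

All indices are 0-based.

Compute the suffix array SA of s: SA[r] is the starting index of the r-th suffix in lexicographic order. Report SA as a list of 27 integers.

sorted suffixes:
  #0 SA[0]=17  'aaddbbcacd'
  #1 SA[1]=24  'acd'
  #2 SA[2]=13  'adbdaaddbbcacd'
  #3 SA[3]=0  'adbdccccdddbcadbdaaddbbcacd'
  #4 SA[4]=18  'addbbcacd'
  #5 SA[5]=21  'bbcacd'
  #6 SA[6]=22  'bcacd'
  #7 SA[7]=11  'bcadbdaaddbbcacd'
  #8 SA[8]=15  'bdaaddbbcacd'
  #9 SA[9]=2  'bdccccdddbcadbdaaddbbcacd'
  #10 SA[10]=23  'cacd'
  #11 SA[11]=12  'cadbdaaddbbcacd'
  #12 SA[12]=4  'ccccdddbcadbdaaddbbcacd'
  #13 SA[13]=5  'cccdddbcadbdaaddbbcacd'
  #14 SA[14]=6  'ccdddbcadbdaaddbbcacd'
  #15 SA[15]=25  'cd'
  #16 SA[16]=7  'cdddbcadbdaaddbbcacd'
  #17 SA[17]=26  'd'
  #18 SA[18]=16  'daaddbbcacd'
  #19 SA[19]=20  'dbbcacd'
  #20 SA[20]=10  'dbcadbdaaddbbcacd'
  #21 SA[21]=14  'dbdaaddbbcacd'
  #22 SA[22]=1  'dbdccccdddbcadbdaaddbbcacd'
  #23 SA[23]=3  'dccccdddbcadbdaaddbbcacd'
  #24 SA[24]=19  'ddbbcacd'
  #25 SA[25]=9  'ddbcadbdaaddbbcacd'
  #26 SA[26]=8  'dddbcadbdaaddbbcacd'

[17, 24, 13, 0, 18, 21, 22, 11, 15, 2, 23, 12, 4, 5, 6, 25, 7, 26, 16, 20, 10, 14, 1, 3, 19, 9, 8]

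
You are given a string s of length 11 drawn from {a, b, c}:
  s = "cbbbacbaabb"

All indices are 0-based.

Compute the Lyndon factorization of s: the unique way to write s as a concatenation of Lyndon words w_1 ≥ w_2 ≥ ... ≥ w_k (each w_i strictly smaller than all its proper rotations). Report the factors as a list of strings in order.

emit factor 1: 'c' (i=0, period=1)
emit factor 2: 'b' (i=1, period=1)
emit factor 3: 'b' (i=2, period=1)
emit factor 4: 'b' (i=3, period=1)
emit factor 5: 'acb' (i=4, period=3)
emit factor 6: 'aabb' (i=7, period=4)

["c", "b", "b", "b", "acb", "aabb"]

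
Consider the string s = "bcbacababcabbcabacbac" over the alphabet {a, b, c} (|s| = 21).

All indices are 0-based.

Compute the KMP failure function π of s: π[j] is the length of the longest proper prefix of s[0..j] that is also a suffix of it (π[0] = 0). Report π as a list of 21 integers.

[0, 0, 1, 0, 0, 0, 1, 0, 1, 2, 0, 1, 1, 2, 0, 1, 0, 0, 1, 0, 0]

π[0] = 0
j=1 s[j]='c': π[1]=0 (border '')
j=2 s[j]='b': π[2]=1 (border 'b')
j=3 s[j]='a': k: 1→0; π[3]=0 (border '')
j=4 s[j]='c': π[4]=0 (border '')
j=5 s[j]='a': π[5]=0 (border '')
j=6 s[j]='b': π[6]=1 (border 'b')
j=7 s[j]='a': k: 1→0; π[7]=0 (border '')
j=8 s[j]='b': π[8]=1 (border 'b')
j=9 s[j]='c': π[9]=2 (border 'bc')
j=10 s[j]='a': k: 2→0; π[10]=0 (border '')
j=11 s[j]='b': π[11]=1 (border 'b')
j=12 s[j]='b': k: 1→0; π[12]=1 (border 'b')
j=13 s[j]='c': π[13]=2 (border 'bc')
j=14 s[j]='a': k: 2→0; π[14]=0 (border '')
j=15 s[j]='b': π[15]=1 (border 'b')
j=16 s[j]='a': k: 1→0; π[16]=0 (border '')
j=17 s[j]='c': π[17]=0 (border '')
j=18 s[j]='b': π[18]=1 (border 'b')
j=19 s[j]='a': k: 1→0; π[19]=0 (border '')
j=20 s[j]='c': π[20]=0 (border '')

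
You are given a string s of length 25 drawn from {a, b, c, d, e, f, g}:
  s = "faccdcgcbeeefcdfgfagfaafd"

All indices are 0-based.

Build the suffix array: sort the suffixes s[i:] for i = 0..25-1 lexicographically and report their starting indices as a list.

rank→(start, suffix):
  0 → (21, 'aafd')
  1 → (1, 'accdcgcbeeefcdfgfagfaafd')
  2 → (22, 'afd')
  3 → (18, 'agfaafd')
  4 → (8, 'beeefcdfgfagfaafd')
  5 → (7, 'cbeeefcdfgfagfaafd')
  6 → (2, 'ccdcgcbeeefcdfgfagfaafd')
  7 → (3, 'cdcgcbeeefcdfgfagfaafd')
  8 → (13, 'cdfgfagfaafd')
  9 → (5, 'cgcbeeefcdfgfagfaafd')
  10 → (24, 'd')
  11 → (4, 'dcgcbeeefcdfgfagfaafd')
  12 → (14, 'dfgfagfaafd')
  13 → (9, 'eeefcdfgfagfaafd')
  14 → (10, 'eefcdfgfagfaafd')
  15 → (11, 'efcdfgfagfaafd')
  16 → (20, 'faafd')
  17 → (0, 'faccdcgcbeeefcdfgfagfaafd')
  18 → (17, 'fagfaafd')
  19 → (12, 'fcdfgfagfaafd')
  20 → (23, 'fd')
  21 → (15, 'fgfagfaafd')
  22 → (6, 'gcbeeefcdfgfagfaafd')
  23 → (19, 'gfaafd')
  24 → (16, 'gfagfaafd')

[21, 1, 22, 18, 8, 7, 2, 3, 13, 5, 24, 4, 14, 9, 10, 11, 20, 0, 17, 12, 23, 15, 6, 19, 16]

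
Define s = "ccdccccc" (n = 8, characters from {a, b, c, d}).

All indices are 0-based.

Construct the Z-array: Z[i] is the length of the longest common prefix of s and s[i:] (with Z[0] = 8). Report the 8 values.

Z[0]=8
i=1: fresh scan; Z[1]=1 grow→box=[1,2)
i=2: fresh scan; Z[2]=0
i=3: fresh scan; Z[3]=2 grow→box=[3,5)
i=4: min(r-i=1, Z[1]=1)=1; Z[4]=2 grow→box=[4,6)
i=5: min(r-i=1, Z[1]=1)=1; Z[5]=2 grow→box=[5,7)
i=6: min(r-i=1, Z[1]=1)=1; Z[6]=2 grow→box=[6,8)
i=7: min(r-i=1, Z[1]=1)=1; Z[7]=1

[8, 1, 0, 2, 2, 2, 2, 1]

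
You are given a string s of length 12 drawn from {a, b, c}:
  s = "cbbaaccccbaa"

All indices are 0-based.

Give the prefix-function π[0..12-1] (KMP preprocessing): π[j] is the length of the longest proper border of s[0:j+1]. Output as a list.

[0, 0, 0, 0, 0, 1, 1, 1, 1, 2, 0, 0]

π[0] = 0
j=1 s[j]='b': π[1]=0 (border '')
j=2 s[j]='b': π[2]=0 (border '')
j=3 s[j]='a': π[3]=0 (border '')
j=4 s[j]='a': π[4]=0 (border '')
j=5 s[j]='c': π[5]=1 (border 'c')
j=6 s[j]='c': k: 1→0; π[6]=1 (border 'c')
j=7 s[j]='c': k: 1→0; π[7]=1 (border 'c')
j=8 s[j]='c': k: 1→0; π[8]=1 (border 'c')
j=9 s[j]='b': π[9]=2 (border 'cb')
j=10 s[j]='a': k: 2→0; π[10]=0 (border '')
j=11 s[j]='a': π[11]=0 (border '')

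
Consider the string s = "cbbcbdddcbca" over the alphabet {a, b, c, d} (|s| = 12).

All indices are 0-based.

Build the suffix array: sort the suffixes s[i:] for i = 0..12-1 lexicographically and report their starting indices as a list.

[11, 1, 9, 2, 4, 10, 0, 8, 3, 7, 6, 5]

rank→(start, suffix):
  0 → (11, 'a')
  1 → (1, 'bbcbdddcbca')
  2 → (9, 'bca')
  3 → (2, 'bcbdddcbca')
  4 → (4, 'bdddcbca')
  5 → (10, 'ca')
  6 → (0, 'cbbcbdddcbca')
  7 → (8, 'cbca')
  8 → (3, 'cbdddcbca')
  9 → (7, 'dcbca')
  10 → (6, 'ddcbca')
  11 → (5, 'dddcbca')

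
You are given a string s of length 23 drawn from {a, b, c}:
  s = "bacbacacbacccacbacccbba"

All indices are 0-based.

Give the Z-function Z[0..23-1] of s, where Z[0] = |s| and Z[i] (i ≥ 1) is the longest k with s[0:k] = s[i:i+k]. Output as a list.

[23, 0, 0, 3, 0, 0, 0, 0, 3, 0, 0, 0, 0, 0, 0, 3, 0, 0, 0, 0, 1, 2, 0]

Z[0]=23
i=1: fresh scan; Z[1]=0
i=2: fresh scan; Z[2]=0
i=3: fresh scan; Z[3]=3 scan→box=[3,6)
i=4: min(r-i=2, Z[1]=0)=0; Z[4]=0
i=5: min(r-i=1, Z[2]=0)=0; Z[5]=0
i=6: fresh scan; Z[6]=0
i=7: fresh scan; Z[7]=0
i=8: fresh scan; Z[8]=3 scan→box=[8,11)
i=9: min(r-i=2, Z[1]=0)=0; Z[9]=0
i=10: min(r-i=1, Z[2]=0)=0; Z[10]=0
i=11: fresh scan; Z[11]=0
i=12: fresh scan; Z[12]=0
i=13: fresh scan; Z[13]=0
i=14: fresh scan; Z[14]=0
i=15: fresh scan; Z[15]=3 scan→box=[15,18)
i=16: min(r-i=2, Z[1]=0)=0; Z[16]=0
i=17: min(r-i=1, Z[2]=0)=0; Z[17]=0
i=18: fresh scan; Z[18]=0
i=19: fresh scan; Z[19]=0
i=20: fresh scan; Z[20]=1 scan→box=[20,21)
i=21: fresh scan; Z[21]=2 scan→box=[21,23)
i=22: min(r-i=1, Z[1]=0)=0; Z[22]=0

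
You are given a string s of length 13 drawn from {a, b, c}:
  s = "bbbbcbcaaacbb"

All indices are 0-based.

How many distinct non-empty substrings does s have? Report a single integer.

rank | idx | suffix
   0 |   7 | aaacbb
   1 |   8 | aacbb
   2 |   9 | acbb
   3 |  12 | b
   4 |  11 | bb
   5 |   0 | bbbbcbcaaacbb
   6 |   1 | bbbcbcaaacbb
   7 |   2 | bbcbcaaacbb
   8 |   5 | bcaaacbb
   9 |   3 | bcbcaaacbb
  10 |   6 | caaacbb
  11 |  10 | cbb
  12 |   4 | cbcaaacbb

SA = [7, 8, 9, 12, 11, 0, 1, 2, 5, 3, 6, 10, 4]
[i] adj suffixes → lcp
  [1] 7/8 → 2 ('aa')
  [2] 8/9 → 1 ('a')
  [3] 9/12 → 0 ('')
  [4] 12/11 → 1 ('b')
  [5] 11/0 → 2 ('bb')
  [6] 0/1 → 3 ('bbb')
  [7] 1/2 → 2 ('bb')
  [8] 2/5 → 1 ('b')
  [9] 5/3 → 2 ('bc')
  [10] 3/6 → 0 ('')
  [11] 6/10 → 1 ('c')
  [12] 10/4 → 2 ('cb')

n(n+1)/2 = 13·14/2 = 91
Σ LCP = 0 + 2 + 1 + 0 + 1 + 2 + 3 + 2 + 1 + 2 + 0 + 1 + 2 = 17
distinct = 91 − 17 = 74

74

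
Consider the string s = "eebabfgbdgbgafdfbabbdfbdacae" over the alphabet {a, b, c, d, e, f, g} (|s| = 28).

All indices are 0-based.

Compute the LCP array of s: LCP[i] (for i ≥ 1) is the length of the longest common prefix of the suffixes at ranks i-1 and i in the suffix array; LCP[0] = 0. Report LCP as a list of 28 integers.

[0, 2, 1, 1, 1, 0, 3, 1, 1, 2, 2, 1, 1, 0, 0, 1, 3, 1, 0, 1, 1, 0, 2, 1, 1, 0, 1, 2]

sorted suffixes:
  #0 SA[0]=17  'abbdfbdacae'
  #1 SA[1]=3  'abfgbdgbgafdfbabbdfbdacae'
  #2 SA[2]=24  'acae'
  #3 SA[3]=26  'ae'
  #4 SA[4]=12  'afdfbabbdfbdacae'
  #5 SA[5]=16  'babbdfbdacae'
  #6 SA[6]=2  'babfgbdgbgafdfbabbdfbdacae'
  #7 SA[7]=18  'bbdfbdacae'
  #8 SA[8]=22  'bdacae'
  #9 SA[9]=19  'bdfbdacae'
  #10 SA[10]=7  'bdgbgafdfbabbdfbdacae'
  #11 SA[11]=4  'bfgbdgbgafdfbabbdfbdacae'
  #12 SA[12]=10  'bgafdfbabbdfbdacae'
  #13 SA[13]=25  'cae'
  #14 SA[14]=23  'dacae'
  #15 SA[15]=14  'dfbabbdfbdacae'
  #16 SA[16]=20  'dfbdacae'
  #17 SA[17]=8  'dgbgafdfbabbdfbdacae'
  #18 SA[18]=27  'e'
  #19 SA[19]=1  'ebabfgbdgbgafdfbabbdfbdacae'
  #20 SA[20]=0  'eebabfgbdgbgafdfbabbdfbdacae'
  #21 SA[21]=15  'fbabbdfbdacae'
  #22 SA[22]=21  'fbdacae'
  #23 SA[23]=13  'fdfbabbdfbdacae'
  #24 SA[24]=5  'fgbdgbgafdfbabbdfbdacae'
  #25 SA[25]=11  'gafdfbabbdfbdacae'
  #26 SA[26]=6  'gbdgbgafdfbabbdfbdacae'
  #27 SA[27]=9  'gbgafdfbabbdfbdacae'

SA = [17, 3, 24, 26, 12, 16, 2, 18, 22, 19, 7, 4, 10, 25, 23, 14, 20, 8, 27, 1, 0, 15, 21, 13, 5, 11, 6, 9]
[i] adj suffixes → lcp
  [1] 17/3 → 2 ('ab')
  [2] 3/24 → 1 ('a')
  [3] 24/26 → 1 ('a')
  [4] 26/12 → 1 ('a')
  [5] 12/16 → 0 ('')
  [6] 16/2 → 3 ('bab')
  [7] 2/18 → 1 ('b')
  [8] 18/22 → 1 ('b')
  [9] 22/19 → 2 ('bd')
  [10] 19/7 → 2 ('bd')
  [11] 7/4 → 1 ('b')
  [12] 4/10 → 1 ('b')
  [13] 10/25 → 0 ('')
  [14] 25/23 → 0 ('')
  [15] 23/14 → 1 ('d')
  [16] 14/20 → 3 ('dfb')
  [17] 20/8 → 1 ('d')
  [18] 8/27 → 0 ('')
  [19] 27/1 → 1 ('e')
  [20] 1/0 → 1 ('e')
  [21] 0/15 → 0 ('')
  [22] 15/21 → 2 ('fb')
  [23] 21/13 → 1 ('f')
  [24] 13/5 → 1 ('f')
  [25] 5/11 → 0 ('')
  [26] 11/6 → 1 ('g')
  [27] 6/9 → 2 ('gb')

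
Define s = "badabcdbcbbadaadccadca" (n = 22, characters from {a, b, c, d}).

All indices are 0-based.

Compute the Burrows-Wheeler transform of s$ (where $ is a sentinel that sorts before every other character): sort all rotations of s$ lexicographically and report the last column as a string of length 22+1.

acddbbcab$cdadcbdbaacaa

rank  rotation                 last
    0  $badabcdbcbbadaadccadca  a
    1  a$badabcdbcbbadaadccadc  c
    2  aadccadca$badabcdbcbbad  d
    3  abcdbcbbadaadccadca$bad  d
    4  adaadccadca$badabcdbcbb  b
    5  adabcdbcbbadaadccadca$b  b
    6  adca$badabcdbcbbadaadcc  c
    7  adccadca$badabcdbcbbada  a
    8  badaadccadca$badabcdbcb  b
    9  badabcdbcbbadaadccadca$  $
   10  bbadaadccadca$badabcdbc  c
   11  bcbbadaadccadca$badabcd  d
   12  bcdbcbbadaadccadca$bada  a
   13  ca$badabcdbcbbadaadccad  d
   14  cadca$badabcdbcbbadaadc  c
   15  cbbadaadccadca$badabcdb  b
   16  ccadca$badabcdbcbbadaad  d
   17  cdbcbbadaadccadca$badab  b
   18  daadccadca$badabcdbcbba  a
   19  dabcdbcbbadaadccadca$ba  a
   20  dbcbbadaadccadca$badabc  c
   21  dca$badabcdbcbbadaadcca  a
   22  dccadca$badabcdbcbbadaa  a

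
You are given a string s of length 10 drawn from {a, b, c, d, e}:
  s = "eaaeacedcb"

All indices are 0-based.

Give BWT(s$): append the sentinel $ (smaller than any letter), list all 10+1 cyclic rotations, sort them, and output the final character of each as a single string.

rank  rotation     last
    0  $eaaeacedcb  b
    1  aaeacedcb$e  e
    2  acedcb$eaae  e
    3  aeacedcb$ea  a
    4  b$eaaeacedc  c
    5  cb$eaaeaced  d
    6  cedcb$eaaea  a
    7  dcb$eaaeace  e
    8  eaaeacedcb$  $
    9  eacedcb$eaa  a
   10  edcb$eaaeac  c

beeacdae$ac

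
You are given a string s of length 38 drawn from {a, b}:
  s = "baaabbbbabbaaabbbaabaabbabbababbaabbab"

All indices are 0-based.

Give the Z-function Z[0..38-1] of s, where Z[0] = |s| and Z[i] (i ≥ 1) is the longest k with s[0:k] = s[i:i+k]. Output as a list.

[38, 0, 0, 0, 1, 1, 1, 2, 0, 1, 7, 0, 0, 0, 1, 1, 3, 0, 0, 3, 0, 0, 1, 2, 0, 1, 2, 0, 2, 0, 1, 3, 0, 0, 1, 2, 0, 1]

Z[0]=38
i=1: fresh scan; Z[1]=0
i=2: fresh scan; Z[2]=0
i=3: fresh scan; Z[3]=0
i=4: fresh scan; Z[4]=1 grow→box=[4,5)
i=5: fresh scan; Z[5]=1 grow→box=[5,6)
i=6: fresh scan; Z[6]=1 grow→box=[6,7)
i=7: fresh scan; Z[7]=2 grow→box=[7,9)
i=8: min(r-i=1, Z[1]=0)=0; Z[8]=0
i=9: fresh scan; Z[9]=1 grow→box=[9,10)
i=10: fresh scan; Z[10]=7 grow→box=[10,17)
i=11: min(r-i=6, Z[1]=0)=0; Z[11]=0
i=12: min(r-i=5, Z[2]=0)=0; Z[12]=0
i=13: min(r-i=4, Z[3]=0)=0; Z[13]=0
i=14: min(r-i=3, Z[4]=1)=1; Z[14]=1
i=15: min(r-i=2, Z[5]=1)=1; Z[15]=1
i=16: min(r-i=1, Z[6]=1)=1; Z[16]=3 grow→box=[16,19)
i=17: min(r-i=2, Z[1]=0)=0; Z[17]=0
i=18: min(r-i=1, Z[2]=0)=0; Z[18]=0
i=19: fresh scan; Z[19]=3 grow→box=[19,22)
i=20: min(r-i=2, Z[1]=0)=0; Z[20]=0
i=21: min(r-i=1, Z[2]=0)=0; Z[21]=0
i=22: fresh scan; Z[22]=1 grow→box=[22,23)
i=23: fresh scan; Z[23]=2 grow→box=[23,25)
i=24: min(r-i=1, Z[1]=0)=0; Z[24]=0
i=25: fresh scan; Z[25]=1 grow→box=[25,26)
i=26: fresh scan; Z[26]=2 grow→box=[26,28)
i=27: min(r-i=1, Z[1]=0)=0; Z[27]=0
i=28: fresh scan; Z[28]=2 grow→box=[28,30)
i=29: min(r-i=1, Z[1]=0)=0; Z[29]=0
i=30: fresh scan; Z[30]=1 grow→box=[30,31)
i=31: fresh scan; Z[31]=3 grow→box=[31,34)
i=32: min(r-i=2, Z[1]=0)=0; Z[32]=0
i=33: min(r-i=1, Z[2]=0)=0; Z[33]=0
i=34: fresh scan; Z[34]=1 grow→box=[34,35)
i=35: fresh scan; Z[35]=2 grow→box=[35,37)
i=36: min(r-i=1, Z[1]=0)=0; Z[36]=0
i=37: fresh scan; Z[37]=1 grow→box=[37,38)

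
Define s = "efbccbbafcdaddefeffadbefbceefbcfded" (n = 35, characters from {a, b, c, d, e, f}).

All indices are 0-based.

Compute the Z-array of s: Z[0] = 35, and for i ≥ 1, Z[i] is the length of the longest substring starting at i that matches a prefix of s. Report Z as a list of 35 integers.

Z[0]=35
i=1: fresh scan; Z[1]=0
i=2: fresh scan; Z[2]=0
i=3: fresh scan; Z[3]=0
i=4: fresh scan; Z[4]=0
i=5: fresh scan; Z[5]=0
i=6: fresh scan; Z[6]=0
i=7: fresh scan; Z[7]=0
i=8: fresh scan; Z[8]=0
i=9: fresh scan; Z[9]=0
i=10: fresh scan; Z[10]=0
i=11: fresh scan; Z[11]=0
i=12: fresh scan; Z[12]=0
i=13: fresh scan; Z[13]=0
i=14: fresh scan; Z[14]=2 grow→box=[14,16)
i=15: min(r-i=1, Z[1]=0)=0; Z[15]=0
i=16: fresh scan; Z[16]=2 grow→box=[16,18)
i=17: min(r-i=1, Z[1]=0)=0; Z[17]=0
i=18: fresh scan; Z[18]=0
i=19: fresh scan; Z[19]=0
i=20: fresh scan; Z[20]=0
i=21: fresh scan; Z[21]=0
i=22: fresh scan; Z[22]=4 grow→box=[22,26)
i=23: min(r-i=3, Z[1]=0)=0; Z[23]=0
i=24: min(r-i=2, Z[2]=0)=0; Z[24]=0
i=25: min(r-i=1, Z[3]=0)=0; Z[25]=0
i=26: fresh scan; Z[26]=1 grow→box=[26,27)
i=27: fresh scan; Z[27]=4 grow→box=[27,31)
i=28: min(r-i=3, Z[1]=0)=0; Z[28]=0
i=29: min(r-i=2, Z[2]=0)=0; Z[29]=0
i=30: min(r-i=1, Z[3]=0)=0; Z[30]=0
i=31: fresh scan; Z[31]=0
i=32: fresh scan; Z[32]=0
i=33: fresh scan; Z[33]=1 grow→box=[33,34)
i=34: fresh scan; Z[34]=0

[35, 0, 0, 0, 0, 0, 0, 0, 0, 0, 0, 0, 0, 0, 2, 0, 2, 0, 0, 0, 0, 0, 4, 0, 0, 0, 1, 4, 0, 0, 0, 0, 0, 1, 0]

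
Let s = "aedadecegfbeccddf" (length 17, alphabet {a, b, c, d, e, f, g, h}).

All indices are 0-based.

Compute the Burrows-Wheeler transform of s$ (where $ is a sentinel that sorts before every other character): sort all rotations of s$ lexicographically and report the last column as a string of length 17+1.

fd$feceecadbdacdge

rank  rotation            last
    0  $aedadecegfbeccddf  f
    1  adecegfbeccddf$aed  d
    2  aedadecegfbeccddf$  $
    3  beccddf$aedadecegf  f
    4  ccddf$aedadecegfbe  e
    5  cddf$aedadecegfbec  c
    6  cegfbeccddf$aedade  e
    7  dadecegfbeccddf$ae  e
    8  ddf$aedadecegfbecc  c
    9  decegfbeccddf$aeda  a
   10  df$aedadecegfbeccd  d
   11  eccddf$aedadecegfb  b
   12  ecegfbeccddf$aedad  d
   13  edadecegfbeccddf$a  a
   14  egfbeccddf$aedadec  c
   15  f$aedadecegfbeccdd  d
   16  fbeccddf$aedadeceg  g
   17  gfbeccddf$aedadece  e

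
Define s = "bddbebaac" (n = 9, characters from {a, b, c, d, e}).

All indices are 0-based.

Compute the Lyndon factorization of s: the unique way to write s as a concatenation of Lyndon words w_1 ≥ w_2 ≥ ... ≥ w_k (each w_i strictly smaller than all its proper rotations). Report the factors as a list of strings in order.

emit factor 1: 'bddbe' (i=0, period=5)
emit factor 2: 'b' (i=5, period=1)
emit factor 3: 'aac' (i=6, period=3)

["bddbe", "b", "aac"]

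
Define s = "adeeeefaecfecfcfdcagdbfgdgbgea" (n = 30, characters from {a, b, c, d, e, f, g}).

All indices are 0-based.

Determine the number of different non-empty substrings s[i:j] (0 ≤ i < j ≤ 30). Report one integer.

rank→(start, suffix):
  0 → (29, 'a')
  1 → (0, 'adeeeefaecfecfcfdcagdbfgdgbgea')
  2 → (7, 'aecfecfcfdcagdbfgdgbgea')
  3 → (18, 'agdbfgdgbgea')
  4 → (21, 'bfgdgbgea')
  5 → (26, 'bgea')
  6 → (17, 'cagdbfgdgbgea')
  7 → (12, 'cfcfdcagdbfgdgbgea')
  8 → (14, 'cfdcagdbfgdgbgea')
  9 → (9, 'cfecfcfdcagdbfgdgbgea')
  10 → (20, 'dbfgdgbgea')
  11 → (16, 'dcagdbfgdgbgea')
  12 → (1, 'deeeefaecfecfcfdcagdbfgdgbgea')
  13 → (24, 'dgbgea')
  14 → (28, 'ea')
  15 → (11, 'ecfcfdcagdbfgdgbgea')
  16 → (8, 'ecfecfcfdcagdbfgdgbgea')
  17 → (2, 'eeeefaecfecfcfdcagdbfgdgbgea')
  18 → (3, 'eeefaecfecfcfdcagdbfgdgbgea')
  19 → (4, 'eefaecfecfcfdcagdbfgdgbgea')
  20 → (5, 'efaecfecfcfdcagdbfgdgbgea')
  21 → (6, 'faecfecfcfdcagdbfgdgbgea')
  22 → (13, 'fcfdcagdbfgdgbgea')
  23 → (15, 'fdcagdbfgdgbgea')
  24 → (10, 'fecfcfdcagdbfgdgbgea')
  25 → (22, 'fgdgbgea')
  26 → (25, 'gbgea')
  27 → (19, 'gdbfgdgbgea')
  28 → (23, 'gdgbgea')
  29 → (27, 'gea')

SA = [29, 0, 7, 18, 21, 26, 17, 12, 14, 9, 20, 16, 1, 24, 28, 11, 8, 2, 3, 4, 5, 6, 13, 15, 10, 22, 25, 19, 23, 27]
i: (SA[i-1],SA[i]) lcp shared
  1: (29,0) 1 'a'
  2: (0,7) 1 'a'
  3: (7,18) 1 'a'
  4: (18,21) 0 ''
  5: (21,26) 1 'b'
  6: (26,17) 0 ''
  7: (17,12) 1 'c'
  8: (12,14) 2 'cf'
  9: (14,9) 2 'cf'
  10: (9,20) 0 ''
  11: (20,16) 1 'd'
  12: (16,1) 1 'd'
  13: (1,24) 1 'd'
  14: (24,28) 0 ''
  15: (28,11) 1 'e'
  16: (11,8) 3 'ecf'
  17: (8,2) 1 'e'
  18: (2,3) 3 'eee'
  19: (3,4) 2 'ee'
  20: (4,5) 1 'e'
  21: (5,6) 0 ''
  22: (6,13) 1 'f'
  23: (13,15) 1 'f'
  24: (15,10) 1 'f'
  25: (10,22) 1 'f'
  26: (22,25) 0 ''
  27: (25,19) 1 'g'
  28: (19,23) 2 'gd'
  29: (23,27) 1 'g'

n(n+1)/2 = 30·31/2 = 465
Σ LCP = 0 + 1 + 1 + 1 + 0 + 1 + 0 + 1 + 2 + 2 + 0 + 1 + 1 + 1 + 0 + 1 + 3 + 1 + 3 + 2 + 1 + 0 + 1 + 1 + 1 + 1 + 0 + 1 + 2 + 1 = 31
distinct = 465 − 31 = 434

434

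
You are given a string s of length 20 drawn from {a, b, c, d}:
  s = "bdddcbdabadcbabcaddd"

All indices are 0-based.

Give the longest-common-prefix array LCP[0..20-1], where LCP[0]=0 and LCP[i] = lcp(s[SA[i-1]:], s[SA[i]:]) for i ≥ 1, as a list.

sorted suffixes:
  #0 SA[0]=7  'abadcbabcaddd'
  #1 SA[1]=13  'abcaddd'
  #2 SA[2]=9  'adcbabcaddd'
  #3 SA[3]=16  'addd'
  #4 SA[4]=12  'babcaddd'
  #5 SA[5]=8  'badcbabcaddd'
  #6 SA[6]=14  'bcaddd'
  #7 SA[7]=5  'bdabadcbabcaddd'
  #8 SA[8]=0  'bdddcbdabadcbabcaddd'
  #9 SA[9]=15  'caddd'
  #10 SA[10]=11  'cbabcaddd'
  #11 SA[11]=4  'cbdabadcbabcaddd'
  #12 SA[12]=19  'd'
  #13 SA[13]=6  'dabadcbabcaddd'
  #14 SA[14]=10  'dcbabcaddd'
  #15 SA[15]=3  'dcbdabadcbabcaddd'
  #16 SA[16]=18  'dd'
  #17 SA[17]=2  'ddcbdabadcbabcaddd'
  #18 SA[18]=17  'ddd'
  #19 SA[19]=1  'dddcbdabadcbabcaddd'

SA = [7, 13, 9, 16, 12, 8, 14, 5, 0, 15, 11, 4, 19, 6, 10, 3, 18, 2, 17, 1]
[i] adj suffixes → lcp
  [1] 7/13 → 2 ('ab')
  [2] 13/9 → 1 ('a')
  [3] 9/16 → 2 ('ad')
  [4] 16/12 → 0 ('')
  [5] 12/8 → 2 ('ba')
  [6] 8/14 → 1 ('b')
  [7] 14/5 → 1 ('b')
  [8] 5/0 → 2 ('bd')
  [9] 0/15 → 0 ('')
  [10] 15/11 → 1 ('c')
  [11] 11/4 → 2 ('cb')
  [12] 4/19 → 0 ('')
  [13] 19/6 → 1 ('d')
  [14] 6/10 → 1 ('d')
  [15] 10/3 → 3 ('dcb')
  [16] 3/18 → 1 ('d')
  [17] 18/2 → 2 ('dd')
  [18] 2/17 → 2 ('dd')
  [19] 17/1 → 3 ('ddd')

[0, 2, 1, 2, 0, 2, 1, 1, 2, 0, 1, 2, 0, 1, 1, 3, 1, 2, 2, 3]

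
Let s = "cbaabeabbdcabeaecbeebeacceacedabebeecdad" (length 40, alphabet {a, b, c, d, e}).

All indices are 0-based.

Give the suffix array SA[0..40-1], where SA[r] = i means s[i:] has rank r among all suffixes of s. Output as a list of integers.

sorted suffixes:
  #0 SA[0]=2  'aabeabbdcabeaecbeebeacceacedabebeecdad'
  #1 SA[1]=6  'abbdcabeaecbeebeacceacedabebeecdad'
  #2 SA[2]=3  'abeabbdcabeaecbeebeacceacedabebeecdad'
  #3 SA[3]=11  'abeaecbeebeacceacedabebeecdad'
  #4 SA[4]=30  'abebeecdad'
  #5 SA[5]=22  'acceacedabebeecdad'
  #6 SA[6]=26  'acedabebeecdad'
  #7 SA[7]=38  'ad'
  #8 SA[8]=14  'aecbeebeacceacedabebeecdad'
  #9 SA[9]=1  'baabeabbdcabeaecbeebeacceacedabebeecdad'
  #10 SA[10]=7  'bbdcabeaecbeebeacceacedabebeecdad'
  #11 SA[11]=8  'bdcabeaecbeebeacceacedabebeecdad'
  #12 SA[12]=4  'beabbdcabeaecbeebeacceacedabebeecdad'
  #13 SA[13]=20  'beacceacedabebeecdad'
  #14 SA[14]=12  'beaecbeebeacceacedabebeecdad'
  #15 SA[15]=31  'bebeecdad'
  #16 SA[16]=17  'beebeacceacedabebeecdad'
  #17 SA[17]=33  'beecdad'
  #18 SA[18]=10  'cabeaecbeebeacceacedabebeecdad'
  #19 SA[19]=0  'cbaabeabbdcabeaecbeebeacceacedabebeecdad'
  #20 SA[20]=16  'cbeebeacceacedabebeecdad'
  #21 SA[21]=23  'cceacedabebeecdad'
  #22 SA[22]=36  'cdad'
  #23 SA[23]=24  'ceacedabebeecdad'
  #24 SA[24]=27  'cedabebeecdad'
  #25 SA[25]=39  'd'
  #26 SA[26]=29  'dabebeecdad'
  #27 SA[27]=37  'dad'
  #28 SA[28]=9  'dcabeaecbeebeacceacedabebeecdad'
  #29 SA[29]=5  'eabbdcabeaecbeebeacceacedabebeecdad'
  #30 SA[30]=21  'eacceacedabebeecdad'
  #31 SA[31]=25  'eacedabebeecdad'
  #32 SA[32]=13  'eaecbeebeacceacedabebeecdad'
  #33 SA[33]=19  'ebeacceacedabebeecdad'
  #34 SA[34]=32  'ebeecdad'
  #35 SA[35]=15  'ecbeebeacceacedabebeecdad'
  #36 SA[36]=35  'ecdad'
  #37 SA[37]=28  'edabebeecdad'
  #38 SA[38]=18  'eebeacceacedabebeecdad'
  #39 SA[39]=34  'eecdad'

[2, 6, 3, 11, 30, 22, 26, 38, 14, 1, 7, 8, 4, 20, 12, 31, 17, 33, 10, 0, 16, 23, 36, 24, 27, 39, 29, 37, 9, 5, 21, 25, 13, 19, 32, 15, 35, 28, 18, 34]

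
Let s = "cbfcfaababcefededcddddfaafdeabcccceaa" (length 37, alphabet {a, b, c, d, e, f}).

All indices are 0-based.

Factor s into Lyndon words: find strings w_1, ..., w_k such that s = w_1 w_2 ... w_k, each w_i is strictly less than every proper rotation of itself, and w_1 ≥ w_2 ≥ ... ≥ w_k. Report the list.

["c", "bfcf", "aababcefededcddddfaafdeabcccce", "a", "a"]

emit factor 1: 'c' (i=0, period=1)
emit factor 2: 'bfcf' (i=1, period=4)
emit factor 3: 'aababcefededcddddfaafdeabcccce' (i=5, period=30)
emit factor 4: 'a' (i=35, period=1)
emit factor 5: 'a' (i=36, period=1)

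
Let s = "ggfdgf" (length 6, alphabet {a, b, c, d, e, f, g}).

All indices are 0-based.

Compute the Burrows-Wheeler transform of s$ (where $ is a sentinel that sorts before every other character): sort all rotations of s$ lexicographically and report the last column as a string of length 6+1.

rank  rotation last
    0  $ggfdgf  f
    1  dgf$ggf  f
    2  f$ggfdg  g
    3  fdgf$gg  g
    4  gf$ggfd  d
    5  gfdgf$g  g
    6  ggfdgf$  $

ffggdg$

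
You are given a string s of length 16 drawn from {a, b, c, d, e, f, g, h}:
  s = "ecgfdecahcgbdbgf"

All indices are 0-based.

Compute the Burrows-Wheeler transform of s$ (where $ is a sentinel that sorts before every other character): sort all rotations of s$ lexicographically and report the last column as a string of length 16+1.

rank  rotation           last
    0  $ecgfdecahcgbdbgf  f
    1  ahcgbdbgf$ecgfdec  c
    2  bdbgf$ecgfdecahcg  g
    3  bgf$ecgfdecahcgbd  d
    4  cahcgbdbgf$ecgfde  e
    5  cgbdbgf$ecgfdecah  h
    6  cgfdecahcgbdbgf$e  e
    7  dbgf$ecgfdecahcgb  b
    8  decahcgbdbgf$ecgf  f
    9  ecahcgbdbgf$ecgfd  d
   10  ecgfdecahcgbdbgf$  $
   11  f$ecgfdecahcgbdbg  g
   12  fdecahcgbdbgf$ecg  g
   13  gbdbgf$ecgfdecahc  c
   14  gf$ecgfdecahcgbdb  b
   15  gfdecahcgbdbgf$ec  c
   16  hcgbdbgf$ecgfdeca  a

fcgdehebfd$ggcbca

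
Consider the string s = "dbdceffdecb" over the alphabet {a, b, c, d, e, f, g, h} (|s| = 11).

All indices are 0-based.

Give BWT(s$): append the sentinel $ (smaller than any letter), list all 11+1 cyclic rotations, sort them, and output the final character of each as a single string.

bcded$bfdcfe

rank  rotation      last
    0  $dbdceffdecb  b
    1  b$dbdceffdec  c
    2  bdceffdecb$d  d
    3  cb$dbdceffde  e
    4  ceffdecb$dbd  d
    5  dbdceffdecb$  $
    6  dceffdecb$db  b
    7  decb$dbdceff  f
    8  ecb$dbdceffd  d
    9  effdecb$dbdc  c
   10  fdecb$dbdcef  f
   11  ffdecb$dbdce  e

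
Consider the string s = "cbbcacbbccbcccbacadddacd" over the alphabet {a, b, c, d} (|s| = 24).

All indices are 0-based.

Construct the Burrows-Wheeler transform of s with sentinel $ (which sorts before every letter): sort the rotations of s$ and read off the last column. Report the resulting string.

rank  rotation                   last
    0  $cbbcacbbccbcccbacadddacd  d
    1  acadddacd$cbbcacbbccbcccb  b
    2  acbbccbcccbacadddacd$cbbc  c
    3  acd$cbbcacbbccbcccbacaddd  d
    4  adddacd$cbbcacbbccbcccbac  c
    5  bacadddacd$cbbcacbbccbccc  c
    6  bbcacbbccbcccbacadddacd$c  c
    7  bbccbcccbacadddacd$cbbcac  c
    8  bcacbbccbcccbacadddacd$cb  b
    9  bccbcccbacadddacd$cbbcacb  b
   10  bcccbacadddacd$cbbcacbbcc  c
   11  cacbbccbcccbacadddacd$cbb  b
   12  cadddacd$cbbcacbbccbcccba  a
   13  cbacadddacd$cbbcacbbccbcc  c
   14  cbbcacbbccbcccbacadddacd$  $
   15  cbbccbcccbacadddacd$cbbca  a
   16  cbcccbacadddacd$cbbcacbbc  c
   17  ccbacadddacd$cbbcacbbccbc  c
   18  ccbcccbacadddacd$cbbcacbb  b
   19  cccbacadddacd$cbbcacbbccb  b
   20  cd$cbbcacbbccbcccbacaddda  a
   21  d$cbbcacbbccbcccbacadddac  c
   22  dacd$cbbcacbbccbcccbacadd  d
   23  ddacd$cbbcacbbccbcccbacad  d
   24  dddacd$cbbcacbbccbcccbaca  a

dbcdccccbbcbac$accbbacdda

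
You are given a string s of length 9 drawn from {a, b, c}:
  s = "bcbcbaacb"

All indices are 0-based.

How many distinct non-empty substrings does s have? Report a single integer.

35

rank→(start, suffix):
  0 → (5, 'aacb')
  1 → (6, 'acb')
  2 → (8, 'b')
  3 → (4, 'baacb')
  4 → (2, 'bcbaacb')
  5 → (0, 'bcbcbaacb')
  6 → (7, 'cb')
  7 → (3, 'cbaacb')
  8 → (1, 'cbcbaacb')

SA = [5, 6, 8, 4, 2, 0, 7, 3, 1]
[i] adj suffixes → lcp
  [1] 5/6 → 1 ('a')
  [2] 6/8 → 0 ('')
  [3] 8/4 → 1 ('b')
  [4] 4/2 → 1 ('b')
  [5] 2/0 → 3 ('bcb')
  [6] 0/7 → 0 ('')
  [7] 7/3 → 2 ('cb')
  [8] 3/1 → 2 ('cb')

n(n+1)/2 = 9·10/2 = 45
Σ LCP = 0 + 1 + 0 + 1 + 1 + 3 + 0 + 2 + 2 = 10
distinct = 45 − 10 = 35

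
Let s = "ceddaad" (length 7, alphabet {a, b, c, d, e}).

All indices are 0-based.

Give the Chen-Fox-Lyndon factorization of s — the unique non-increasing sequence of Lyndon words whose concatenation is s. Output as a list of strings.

["cedd", "aad"]

emit factor 1: 'cedd' (i=0, period=4)
emit factor 2: 'aad' (i=4, period=3)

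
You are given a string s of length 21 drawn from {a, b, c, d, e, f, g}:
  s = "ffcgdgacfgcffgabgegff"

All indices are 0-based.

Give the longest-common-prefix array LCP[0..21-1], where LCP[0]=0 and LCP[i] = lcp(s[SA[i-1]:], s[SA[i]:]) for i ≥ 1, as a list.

[0, 1, 0, 0, 2, 1, 0, 0, 0, 1, 1, 2, 2, 1, 2, 0, 2, 1, 1, 1, 1]

rank→(start, suffix):
  0 → (14, 'abgegff')
  1 → (6, 'acfgcffgabgegff')
  2 → (15, 'bgegff')
  3 → (10, 'cffgabgegff')
  4 → (7, 'cfgcffgabgegff')
  5 → (2, 'cgdgacfgcffgabgegff')
  6 → (4, 'dgacfgcffgabgegff')
  7 → (17, 'egff')
  8 → (20, 'f')
  9 → (1, 'fcgdgacfgcffgabgegff')
  10 → (19, 'ff')
  11 → (0, 'ffcgdgacfgcffgabgegff')
  12 → (11, 'ffgabgegff')
  13 → (12, 'fgabgegff')
  14 → (8, 'fgcffgabgegff')
  15 → (13, 'gabgegff')
  16 → (5, 'gacfgcffgabgegff')
  17 → (9, 'gcffgabgegff')
  18 → (3, 'gdgacfgcffgabgegff')
  19 → (16, 'gegff')
  20 → (18, 'gff')

SA = [14, 6, 15, 10, 7, 2, 4, 17, 20, 1, 19, 0, 11, 12, 8, 13, 5, 9, 3, 16, 18]
i: (SA[i-1],SA[i]) lcp shared
  1: (14,6) 1 'a'
  2: (6,15) 0 ''
  3: (15,10) 0 ''
  4: (10,7) 2 'cf'
  5: (7,2) 1 'c'
  6: (2,4) 0 ''
  7: (4,17) 0 ''
  8: (17,20) 0 ''
  9: (20,1) 1 'f'
  10: (1,19) 1 'f'
  11: (19,0) 2 'ff'
  12: (0,11) 2 'ff'
  13: (11,12) 1 'f'
  14: (12,8) 2 'fg'
  15: (8,13) 0 ''
  16: (13,5) 2 'ga'
  17: (5,9) 1 'g'
  18: (9,3) 1 'g'
  19: (3,16) 1 'g'
  20: (16,18) 1 'g'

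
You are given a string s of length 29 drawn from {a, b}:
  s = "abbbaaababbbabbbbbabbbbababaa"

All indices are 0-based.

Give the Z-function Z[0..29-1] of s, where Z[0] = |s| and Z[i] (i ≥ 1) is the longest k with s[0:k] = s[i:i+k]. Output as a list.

[29, 0, 0, 0, 1, 1, 2, 0, 5, 0, 0, 0, 4, 0, 0, 0, 0, 0, 4, 0, 0, 0, 0, 2, 0, 2, 0, 1, 1]

Z[0]=29
i=1: fresh scan; Z[1]=0
i=2: fresh scan; Z[2]=0
i=3: fresh scan; Z[3]=0
i=4: fresh scan; Z[4]=1 extend→box=[4,5)
i=5: fresh scan; Z[5]=1 extend→box=[5,6)
i=6: fresh scan; Z[6]=2 extend→box=[6,8)
i=7: min(r-i=1, Z[1]=0)=0; Z[7]=0
i=8: fresh scan; Z[8]=5 extend→box=[8,13)
i=9: min(r-i=4, Z[1]=0)=0; Z[9]=0
i=10: min(r-i=3, Z[2]=0)=0; Z[10]=0
i=11: min(r-i=2, Z[3]=0)=0; Z[11]=0
i=12: min(r-i=1, Z[4]=1)=1; Z[12]=4 extend→box=[12,16)
i=13: min(r-i=3, Z[1]=0)=0; Z[13]=0
i=14: min(r-i=2, Z[2]=0)=0; Z[14]=0
i=15: min(r-i=1, Z[3]=0)=0; Z[15]=0
i=16: fresh scan; Z[16]=0
i=17: fresh scan; Z[17]=0
i=18: fresh scan; Z[18]=4 extend→box=[18,22)
i=19: min(r-i=3, Z[1]=0)=0; Z[19]=0
i=20: min(r-i=2, Z[2]=0)=0; Z[20]=0
i=21: min(r-i=1, Z[3]=0)=0; Z[21]=0
i=22: fresh scan; Z[22]=0
i=23: fresh scan; Z[23]=2 extend→box=[23,25)
i=24: min(r-i=1, Z[1]=0)=0; Z[24]=0
i=25: fresh scan; Z[25]=2 extend→box=[25,27)
i=26: min(r-i=1, Z[1]=0)=0; Z[26]=0
i=27: fresh scan; Z[27]=1 extend→box=[27,28)
i=28: fresh scan; Z[28]=1 extend→box=[28,29)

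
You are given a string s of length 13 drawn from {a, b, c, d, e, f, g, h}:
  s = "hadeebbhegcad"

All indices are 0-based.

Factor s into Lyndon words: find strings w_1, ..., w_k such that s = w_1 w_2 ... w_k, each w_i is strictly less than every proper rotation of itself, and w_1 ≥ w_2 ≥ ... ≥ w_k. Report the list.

emit factor 1: 'h' (i=0, period=1)
emit factor 2: 'adeebbhegc' (i=1, period=10)
emit factor 3: 'ad' (i=11, period=2)

["h", "adeebbhegc", "ad"]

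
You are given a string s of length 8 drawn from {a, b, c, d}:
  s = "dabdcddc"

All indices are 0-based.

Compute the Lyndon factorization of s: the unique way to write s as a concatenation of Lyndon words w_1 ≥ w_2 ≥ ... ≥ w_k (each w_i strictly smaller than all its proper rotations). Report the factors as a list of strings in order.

["d", "abdcddc"]

emit factor 1: 'd' (i=0, period=1)
emit factor 2: 'abdcddc' (i=1, period=7)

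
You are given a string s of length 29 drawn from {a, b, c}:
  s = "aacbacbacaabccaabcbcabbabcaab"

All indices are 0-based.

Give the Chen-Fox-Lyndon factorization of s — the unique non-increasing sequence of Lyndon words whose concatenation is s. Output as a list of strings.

["aacbacbac", "aabcc", "aabcbcabbabc", "aab"]

emit factor 1: 'aacbacbac' (i=0, period=9)
emit factor 2: 'aabcc' (i=9, period=5)
emit factor 3: 'aabcbcabbabc' (i=14, period=12)
emit factor 4: 'aab' (i=26, period=3)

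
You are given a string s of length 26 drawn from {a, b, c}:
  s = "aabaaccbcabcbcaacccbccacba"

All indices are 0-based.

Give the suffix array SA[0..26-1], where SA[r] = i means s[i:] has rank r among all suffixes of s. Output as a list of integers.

rank | idx | suffix
   0 |  25 | a
   1 |   0 | aabaaccbcabcbcaacccbccacba
   2 |   3 | aaccbcabcbcaacccbccacba
   3 |  14 | aacccbccacba
   4 |   1 | abaaccbcabcbcaacccbccacba
   5 |   9 | abcbcaacccbccacba
   6 |  22 | acba
   7 |   4 | accbcabcbcaacccbccacba
   8 |  15 | acccbccacba
   9 |  24 | ba
  10 |   2 | baaccbcabcbcaacccbccacba
  11 |  12 | bcaacccbccacba
  12 |   7 | bcabcbcaacccbccacba
  13 |  10 | bcbcaacccbccacba
  14 |  19 | bccacba
  15 |  13 | caacccbccacba
  16 |   8 | cabcbcaacccbccacba
  17 |  21 | cacba
  18 |  23 | cba
  19 |  11 | cbcaacccbccacba
  20 |   6 | cbcabcbcaacccbccacba
  21 |  18 | cbccacba
  22 |  20 | ccacba
  23 |   5 | ccbcabcbcaacccbccacba
  24 |  17 | ccbccacba
  25 |  16 | cccbccacba

[25, 0, 3, 14, 1, 9, 22, 4, 15, 24, 2, 12, 7, 10, 19, 13, 8, 21, 23, 11, 6, 18, 20, 5, 17, 16]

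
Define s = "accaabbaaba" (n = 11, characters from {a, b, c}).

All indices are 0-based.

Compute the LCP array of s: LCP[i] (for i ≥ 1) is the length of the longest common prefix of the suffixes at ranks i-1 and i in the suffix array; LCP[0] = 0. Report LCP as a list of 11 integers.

sorted suffixes:
  #0 SA[0]=10  'a'
  #1 SA[1]=7  'aaba'
  #2 SA[2]=3  'aabbaaba'
  #3 SA[3]=8  'aba'
  #4 SA[4]=4  'abbaaba'
  #5 SA[5]=0  'accaabbaaba'
  #6 SA[6]=9  'ba'
  #7 SA[7]=6  'baaba'
  #8 SA[8]=5  'bbaaba'
  #9 SA[9]=2  'caabbaaba'
  #10 SA[10]=1  'ccaabbaaba'

SA = [10, 7, 3, 8, 4, 0, 9, 6, 5, 2, 1]
[i] adj suffixes → lcp
  [1] 10/7 → 1 ('a')
  [2] 7/3 → 3 ('aab')
  [3] 3/8 → 1 ('a')
  [4] 8/4 → 2 ('ab')
  [5] 4/0 → 1 ('a')
  [6] 0/9 → 0 ('')
  [7] 9/6 → 2 ('ba')
  [8] 6/5 → 1 ('b')
  [9] 5/2 → 0 ('')
  [10] 2/1 → 1 ('c')

[0, 1, 3, 1, 2, 1, 0, 2, 1, 0, 1]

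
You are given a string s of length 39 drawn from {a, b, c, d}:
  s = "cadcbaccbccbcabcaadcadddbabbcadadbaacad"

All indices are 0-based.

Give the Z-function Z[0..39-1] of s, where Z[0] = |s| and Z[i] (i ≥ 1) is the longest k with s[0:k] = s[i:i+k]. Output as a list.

Z[0]=39
i=1: fresh scan; Z[1]=0
i=2: fresh scan; Z[2]=0
i=3: fresh scan; Z[3]=1 grow→box=[3,4)
i=4: fresh scan; Z[4]=0
i=5: fresh scan; Z[5]=0
i=6: fresh scan; Z[6]=1 grow→box=[6,7)
i=7: fresh scan; Z[7]=1 grow→box=[7,8)
i=8: fresh scan; Z[8]=0
i=9: fresh scan; Z[9]=1 grow→box=[9,10)
i=10: fresh scan; Z[10]=1 grow→box=[10,11)
i=11: fresh scan; Z[11]=0
i=12: fresh scan; Z[12]=2 grow→box=[12,14)
i=13: min(r-i=1, Z[1]=0)=0; Z[13]=0
i=14: fresh scan; Z[14]=0
i=15: fresh scan; Z[15]=2 grow→box=[15,17)
i=16: min(r-i=1, Z[1]=0)=0; Z[16]=0
i=17: fresh scan; Z[17]=0
i=18: fresh scan; Z[18]=0
i=19: fresh scan; Z[19]=3 grow→box=[19,22)
i=20: min(r-i=2, Z[1]=0)=0; Z[20]=0
i=21: min(r-i=1, Z[2]=0)=0; Z[21]=0
i=22: fresh scan; Z[22]=0
i=23: fresh scan; Z[23]=0
i=24: fresh scan; Z[24]=0
i=25: fresh scan; Z[25]=0
i=26: fresh scan; Z[26]=0
i=27: fresh scan; Z[27]=0
i=28: fresh scan; Z[28]=3 grow→box=[28,31)
i=29: min(r-i=2, Z[1]=0)=0; Z[29]=0
i=30: min(r-i=1, Z[2]=0)=0; Z[30]=0
i=31: fresh scan; Z[31]=0
i=32: fresh scan; Z[32]=0
i=33: fresh scan; Z[33]=0
i=34: fresh scan; Z[34]=0
i=35: fresh scan; Z[35]=0
i=36: fresh scan; Z[36]=3 grow→box=[36,39)
i=37: min(r-i=2, Z[1]=0)=0; Z[37]=0
i=38: min(r-i=1, Z[2]=0)=0; Z[38]=0

[39, 0, 0, 1, 0, 0, 1, 1, 0, 1, 1, 0, 2, 0, 0, 2, 0, 0, 0, 3, 0, 0, 0, 0, 0, 0, 0, 0, 3, 0, 0, 0, 0, 0, 0, 0, 3, 0, 0]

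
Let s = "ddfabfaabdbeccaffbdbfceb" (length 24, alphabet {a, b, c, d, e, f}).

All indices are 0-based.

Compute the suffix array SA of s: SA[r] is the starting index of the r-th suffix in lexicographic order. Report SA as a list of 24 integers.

sorted suffixes:
  #0 SA[0]=6  'aabdbeccaffbdbfceb'
  #1 SA[1]=7  'abdbeccaffbdbfceb'
  #2 SA[2]=3  'abfaabdbeccaffbdbfceb'
  #3 SA[3]=14  'affbdbfceb'
  #4 SA[4]=23  'b'
  #5 SA[5]=8  'bdbeccaffbdbfceb'
  #6 SA[6]=17  'bdbfceb'
  #7 SA[7]=10  'beccaffbdbfceb'
  #8 SA[8]=4  'bfaabdbeccaffbdbfceb'
  #9 SA[9]=19  'bfceb'
  #10 SA[10]=13  'caffbdbfceb'
  #11 SA[11]=12  'ccaffbdbfceb'
  #12 SA[12]=21  'ceb'
  #13 SA[13]=9  'dbeccaffbdbfceb'
  #14 SA[14]=18  'dbfceb'
  #15 SA[15]=0  'ddfabfaabdbeccaffbdbfceb'
  #16 SA[16]=1  'dfabfaabdbeccaffbdbfceb'
  #17 SA[17]=22  'eb'
  #18 SA[18]=11  'eccaffbdbfceb'
  #19 SA[19]=5  'faabdbeccaffbdbfceb'
  #20 SA[20]=2  'fabfaabdbeccaffbdbfceb'
  #21 SA[21]=16  'fbdbfceb'
  #22 SA[22]=20  'fceb'
  #23 SA[23]=15  'ffbdbfceb'

[6, 7, 3, 14, 23, 8, 17, 10, 4, 19, 13, 12, 21, 9, 18, 0, 1, 22, 11, 5, 2, 16, 20, 15]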